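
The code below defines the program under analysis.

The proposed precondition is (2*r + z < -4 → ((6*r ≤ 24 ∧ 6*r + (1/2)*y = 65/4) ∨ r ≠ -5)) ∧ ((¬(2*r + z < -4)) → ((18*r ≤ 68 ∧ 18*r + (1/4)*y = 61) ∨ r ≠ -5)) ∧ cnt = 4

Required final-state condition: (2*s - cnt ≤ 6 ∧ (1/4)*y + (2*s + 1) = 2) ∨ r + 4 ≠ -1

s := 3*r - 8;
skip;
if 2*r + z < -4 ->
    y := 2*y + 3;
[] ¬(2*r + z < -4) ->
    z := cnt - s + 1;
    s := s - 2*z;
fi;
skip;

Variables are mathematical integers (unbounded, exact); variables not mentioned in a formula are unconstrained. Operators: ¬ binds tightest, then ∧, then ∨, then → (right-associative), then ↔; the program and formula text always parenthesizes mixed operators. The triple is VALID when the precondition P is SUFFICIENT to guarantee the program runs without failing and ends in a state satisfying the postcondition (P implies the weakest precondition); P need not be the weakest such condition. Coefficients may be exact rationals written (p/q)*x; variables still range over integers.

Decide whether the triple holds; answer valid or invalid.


Working backward. After the program, the postcondition (2*s - cnt ≤ 6 ∧ (1/4)*y + (2*s + 1) = 2) ∨ r + 4 ≠ -1 must hold; in canonical form it is (2*s ≤ cnt + 6 ∧ 2*s + (1/4)*y = 1) ∨ r ≠ -5.
Before skip: (2*s ≤ cnt + 6 ∧ 2*s + (1/4)*y = 1) ∨ r ≠ -5
Then branch requires (2*s ≤ cnt + 6 ∧ 2*s + (1/2)*y = 1/4) ∨ r ≠ -5; else branch requires (6*s ≤ 5*cnt + 10 ∧ 6*s + (1/4)*y = 4*cnt + 5) ∨ r ≠ -5.
Before the if: (2*r + z < -4 → ((2*s ≤ cnt + 6 ∧ 2*s + (1/2)*y = 1/4) ∨ r ≠ -5)) ∧ ((¬(2*r + z < -4)) → ((6*s ≤ 5*cnt + 10 ∧ 6*s + (1/4)*y = 4*cnt + 5) ∨ r ≠ -5))
Before skip: (2*r + z < -4 → ((2*s ≤ cnt + 6 ∧ 2*s + (1/2)*y = 1/4) ∨ r ≠ -5)) ∧ ((¬(2*r + z < -4)) → ((6*s ≤ 5*cnt + 10 ∧ 6*s + (1/4)*y = 4*cnt + 5) ∨ r ≠ -5))
Before s := 3*r - 8: (2*r + z < -4 → ((6*r ≤ cnt + 22 ∧ 6*r + (1/2)*y = 65/4) ∨ r ≠ -5)) ∧ ((¬(2*r + z < -4)) → ((18*r ≤ 5*cnt + 58 ∧ 18*r + (1/4)*y = 4*cnt + 53) ∨ r ≠ -5))
The weakest precondition is (2*r + z < -4 → ((6*r ≤ cnt + 22 ∧ 6*r + (1/2)*y = 65/4) ∨ r ≠ -5)) ∧ ((¬(2*r + z < -4)) → ((18*r ≤ 5*cnt + 58 ∧ 18*r + (1/4)*y = 4*cnt + 53) ∨ r ≠ -5)).
Check whether (2*r + z < -4 → ((6*r ≤ 24 ∧ 6*r + (1/2)*y = 65/4) ∨ r ≠ -5)) ∧ ((¬(2*r + z < -4)) → ((18*r ≤ 68 ∧ 18*r + (1/4)*y = 61) ∨ r ≠ -5)) ∧ cnt = 4 implies it.
Countermodel: at the initial state cnt = 4, r = -5, y = 604, z = 6, the precondition holds but the weakest precondition fails.
Answer: invalid


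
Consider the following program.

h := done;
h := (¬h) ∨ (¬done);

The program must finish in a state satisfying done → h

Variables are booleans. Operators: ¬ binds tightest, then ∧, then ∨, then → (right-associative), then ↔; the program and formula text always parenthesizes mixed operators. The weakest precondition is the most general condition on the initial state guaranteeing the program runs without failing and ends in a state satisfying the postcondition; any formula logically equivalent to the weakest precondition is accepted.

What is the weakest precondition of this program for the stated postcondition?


Working backward. After the program, done → h must hold.
Before h := (¬h) ∨ (¬done): done → ((¬h) ∨ (¬done))
Before h := done: done → (¬done)
Answer: WP = done → (¬done)


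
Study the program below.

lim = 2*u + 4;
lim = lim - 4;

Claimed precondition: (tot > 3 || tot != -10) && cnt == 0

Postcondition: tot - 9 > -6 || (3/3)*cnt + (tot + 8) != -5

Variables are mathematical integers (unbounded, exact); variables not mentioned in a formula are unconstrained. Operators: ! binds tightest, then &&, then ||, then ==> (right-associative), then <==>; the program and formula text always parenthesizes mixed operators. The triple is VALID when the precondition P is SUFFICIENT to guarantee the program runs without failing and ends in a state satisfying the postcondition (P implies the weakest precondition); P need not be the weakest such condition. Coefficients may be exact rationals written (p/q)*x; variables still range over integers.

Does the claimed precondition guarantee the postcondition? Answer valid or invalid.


Working backward. After the program, the postcondition tot - 9 > -6 || (3/3)*cnt + (tot + 8) != -5 must hold; in canonical form it is tot > 3 || cnt + tot != -13.
Before lim := lim - 4: tot > 3 || cnt + tot != -13
Before lim := 2*u + 4: tot > 3 || cnt + tot != -13
The weakest precondition is tot > 3 || cnt + tot != -13.
Check whether (tot > 3 || tot != -10) && cnt == 0 implies it.
Countermodel: at the initial state cnt = 0, tot = -13, the precondition holds but the weakest precondition fails.
Answer: invalid


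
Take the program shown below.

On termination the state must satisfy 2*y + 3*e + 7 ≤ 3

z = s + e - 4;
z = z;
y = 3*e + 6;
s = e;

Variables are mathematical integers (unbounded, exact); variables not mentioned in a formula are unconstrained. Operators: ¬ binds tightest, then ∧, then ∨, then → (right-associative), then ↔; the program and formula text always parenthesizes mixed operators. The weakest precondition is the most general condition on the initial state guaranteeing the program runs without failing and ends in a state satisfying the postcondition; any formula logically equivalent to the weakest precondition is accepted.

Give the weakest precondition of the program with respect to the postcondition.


Working backward. After the program, the postcondition 2*y + 3*e + 7 ≤ 3 must hold; in canonical form it is 3*e + 2*y ≤ -4.
Before s := e: 3*e + 2*y ≤ -4
Before y := 3*e + 6: 9*e ≤ -16
Before z := z: 9*e ≤ -16
Before z := s + e - 4: 9*e ≤ -16
Answer: WP = 9*e ≤ -16


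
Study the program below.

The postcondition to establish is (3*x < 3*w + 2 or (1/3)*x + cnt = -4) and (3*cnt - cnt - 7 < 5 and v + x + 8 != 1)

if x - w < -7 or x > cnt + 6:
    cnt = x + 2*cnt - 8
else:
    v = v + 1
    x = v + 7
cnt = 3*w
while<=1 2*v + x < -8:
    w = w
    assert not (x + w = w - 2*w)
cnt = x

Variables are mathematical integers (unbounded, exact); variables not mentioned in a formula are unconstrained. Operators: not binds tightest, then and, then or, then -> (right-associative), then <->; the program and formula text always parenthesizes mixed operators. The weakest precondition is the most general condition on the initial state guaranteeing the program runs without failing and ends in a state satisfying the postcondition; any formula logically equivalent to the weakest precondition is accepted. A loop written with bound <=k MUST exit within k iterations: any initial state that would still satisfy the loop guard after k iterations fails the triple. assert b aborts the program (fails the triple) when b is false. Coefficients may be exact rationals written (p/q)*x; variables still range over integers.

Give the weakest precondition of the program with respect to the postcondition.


Working backward. After the program, the postcondition (3*x < 3*w + 2 or (1/3)*x + cnt = -4) and (3*cnt - cnt - 7 < 5 and v + x + 8 != 1) must hold; in canonical form it is (3*x < 3*w + 2 or cnt + (1/3)*x = -4) and 2*cnt < 12 and v + x != -7.
Before cnt := x: (3*x < 3*w + 2 or (4/3)*x = -4) and 2*x < 12 and v + x != -7
Before the loop (bound <=1), unroll the exhaustion recursion (WP_0 = exit-now case; WP_j = one more guarded iteration, up to j = 1):
  WP_0: (not (2*v + x < -8)) and (3*x < 3*w + 2 or (4/3)*x = -4) and 2*x < 12 and v + x != -7
  WP_1: (2*v + x < -8 -> ((not (2*w + x = 0)) and (not (2*v + x < -8)) and (3*x < 3*w + 2 or (4/3)*x = -4) and 2*x < 12 and v + x != -7)) and ((not (2*v + x < -8)) -> ((3*x < 3*w + 2 or (4/3)*x = -4) and 2*x < 12 and v + x != -7))
So before the loop: (2*v + x < -8 -> ((not (2*w + x = 0)) and (not (2*v + x < -8)) and (3*x < 3*w + 2 or (4/3)*x = -4) and 2*x < 12 and v + x != -7)) and ((not (2*v + x < -8)) -> ((3*x < 3*w + 2 or (4/3)*x = -4) and 2*x < 12 and v + x != -7))
Before cnt := 3*w: (2*v + x < -8 -> ((not (2*w + x = 0)) and (not (2*v + x < -8)) and (3*x < 3*w + 2 or (4/3)*x = -4) and 2*x < 12 and v + x != -7)) and ((not (2*v + x < -8)) -> ((3*x < 3*w + 2 or (4/3)*x = -4) and 2*x < 12 and v + x != -7))
Then branch requires (2*v + x < -8 -> ((not (2*w + x = 0)) and (not (2*v + x < -8)) and (3*x < 3*w + 2 or (4/3)*x = -4) and 2*x < 12 and v + x != -7)) and ((not (2*v + x < -8)) -> ((3*x < 3*w + 2 or (4/3)*x = -4) and 2*x < 12 and v + x != -7)); else branch requires (3*v < -18 -> ((not (v + 2*w = -8)) and (not (3*v < -18)) and (3*v < 3*w - 22 or (4/3)*v = -44/3) and 2*v < -4 and 2*v != -16)) and ((not (3*v < -18)) -> ((3*v < 3*w - 22 or (4/3)*v = -44/3) and 2*v < -4 and 2*v != -16)).
Before the if: ((x < w - 7 or x > cnt + 6) -> ((2*v + x < -8 -> ((not (2*w + x = 0)) and (not (2*v + x < -8)) and (3*x < 3*w + 2 or (4/3)*x = -4) and 2*x < 12 and v + x != -7)) and ((not (2*v + x < -8)) -> ((3*x < 3*w + 2 or (4/3)*x = -4) and 2*x < 12 and v + x != -7)))) and ((not (x < w - 7 or x > cnt + 6)) -> ((3*v < -18 -> ((not (v + 2*w = -8)) and (not (3*v < -18)) and (3*v < 3*w - 22 or (4/3)*v = -44/3) and 2*v < -4 and 2*v != -16)) and ((not (3*v < -18)) -> ((3*v < 3*w - 22 or (4/3)*v = -44/3) and 2*v < -4 and 2*v != -16))))
Answer: WP = ((x < w - 7 or x > cnt + 6) -> ((2*v + x < -8 -> ((not (2*w + x = 0)) and (not (2*v + x < -8)) and (3*x < 3*w + 2 or (4/3)*x = -4) and 2*x < 12 and v + x != -7)) and ((not (2*v + x < -8)) -> ((3*x < 3*w + 2 or (4/3)*x = -4) and 2*x < 12 and v + x != -7)))) and ((not (x < w - 7 or x > cnt + 6)) -> ((3*v < -18 -> ((not (v + 2*w = -8)) and (not (3*v < -18)) and (3*v < 3*w - 22 or (4/3)*v = -44/3) and 2*v < -4 and 2*v != -16)) and ((not (3*v < -18)) -> ((3*v < 3*w - 22 or (4/3)*v = -44/3) and 2*v < -4 and 2*v != -16))))


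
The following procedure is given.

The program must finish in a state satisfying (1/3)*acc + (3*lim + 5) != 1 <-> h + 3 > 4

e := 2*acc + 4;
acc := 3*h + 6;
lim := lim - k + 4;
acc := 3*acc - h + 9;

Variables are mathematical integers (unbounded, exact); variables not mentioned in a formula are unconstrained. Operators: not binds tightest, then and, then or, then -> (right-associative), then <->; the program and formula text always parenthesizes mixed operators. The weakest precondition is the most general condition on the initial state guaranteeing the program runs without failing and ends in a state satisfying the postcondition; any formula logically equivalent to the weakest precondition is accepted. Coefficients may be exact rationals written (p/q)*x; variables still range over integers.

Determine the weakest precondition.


Working backward. After the program, the postcondition (1/3)*acc + (3*lim + 5) != 1 <-> h + 3 > 4 must hold; in canonical form it is (1/3)*acc + 3*lim != -4 <-> h > 1.
Before acc := 3*acc - h + 9: acc + 3*lim != (1/3)*h - 7 <-> h > 1
Before lim := lim - k + 4: acc + 3*lim != (1/3)*h + 3*k - 19 <-> h > 1
Before acc := 3*h + 6: (8/3)*h + 3*lim != 3*k - 25 <-> h > 1
Before e := 2*acc + 4: (8/3)*h + 3*lim != 3*k - 25 <-> h > 1
Answer: WP = (8/3)*h + 3*lim != 3*k - 25 <-> h > 1


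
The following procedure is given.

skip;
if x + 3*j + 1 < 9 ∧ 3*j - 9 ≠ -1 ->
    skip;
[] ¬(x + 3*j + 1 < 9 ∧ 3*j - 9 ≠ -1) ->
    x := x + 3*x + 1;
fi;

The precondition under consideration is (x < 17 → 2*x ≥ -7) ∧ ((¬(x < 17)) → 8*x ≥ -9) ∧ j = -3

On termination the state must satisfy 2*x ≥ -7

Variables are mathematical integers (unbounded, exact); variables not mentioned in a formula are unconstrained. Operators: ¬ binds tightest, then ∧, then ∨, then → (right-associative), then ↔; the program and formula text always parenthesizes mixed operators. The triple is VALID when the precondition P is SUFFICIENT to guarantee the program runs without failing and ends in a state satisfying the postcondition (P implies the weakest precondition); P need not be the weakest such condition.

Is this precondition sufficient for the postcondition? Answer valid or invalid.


Working backward. After the program, 2*x ≥ -7 must hold.
Then branch requires 2*x ≥ -7; else branch requires 8*x ≥ -9.
Before the if: ((3*j + x < 8 ∧ 3*j ≠ 8) → 2*x ≥ -7) ∧ ((¬(3*j + x < 8 ∧ 3*j ≠ 8)) → 8*x ≥ -9)
Before skip: ((3*j + x < 8 ∧ 3*j ≠ 8) → 2*x ≥ -7) ∧ ((¬(3*j + x < 8 ∧ 3*j ≠ 8)) → 8*x ≥ -9)
The weakest precondition is ((3*j + x < 8 ∧ 3*j ≠ 8) → 2*x ≥ -7) ∧ ((¬(3*j + x < 8 ∧ 3*j ≠ 8)) → 8*x ≥ -9).
Check whether (x < 17 → 2*x ≥ -7) ∧ ((¬(x < 17)) → 8*x ≥ -9) ∧ j = -3 implies it.
Every state satisfying the precondition satisfies the weakest precondition: the implication holds.
Answer: valid


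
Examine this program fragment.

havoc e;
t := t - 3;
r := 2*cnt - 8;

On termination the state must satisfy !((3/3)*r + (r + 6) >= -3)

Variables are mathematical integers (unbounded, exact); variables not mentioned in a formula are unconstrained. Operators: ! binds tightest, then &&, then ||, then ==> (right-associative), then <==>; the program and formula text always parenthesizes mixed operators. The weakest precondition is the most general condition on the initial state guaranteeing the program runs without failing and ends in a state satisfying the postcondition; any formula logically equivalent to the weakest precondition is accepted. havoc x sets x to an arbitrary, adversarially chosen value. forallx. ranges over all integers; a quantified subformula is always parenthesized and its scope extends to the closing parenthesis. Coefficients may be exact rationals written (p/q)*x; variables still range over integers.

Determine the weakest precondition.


Working backward. After the program, the postcondition !((3/3)*r + (r + 6) >= -3) must hold; in canonical form it is !(2*r >= -9).
Before r := 2*cnt - 8: !(4*cnt >= 7)
Before t := t - 3: !(4*cnt >= 7)
Before havoc e: !(4*cnt >= 7)
Answer: WP = !(4*cnt >= 7)


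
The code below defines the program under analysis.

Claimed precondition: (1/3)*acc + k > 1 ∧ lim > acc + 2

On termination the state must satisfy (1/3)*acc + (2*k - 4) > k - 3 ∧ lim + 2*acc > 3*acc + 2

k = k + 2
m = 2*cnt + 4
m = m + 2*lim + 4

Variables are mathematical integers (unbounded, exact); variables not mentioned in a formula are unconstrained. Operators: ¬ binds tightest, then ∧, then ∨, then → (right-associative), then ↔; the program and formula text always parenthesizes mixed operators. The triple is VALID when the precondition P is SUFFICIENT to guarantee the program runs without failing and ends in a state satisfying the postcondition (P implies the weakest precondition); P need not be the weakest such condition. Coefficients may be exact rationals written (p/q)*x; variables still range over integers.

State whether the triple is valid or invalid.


Working backward. After the program, the postcondition (1/3)*acc + (2*k - 4) > k - 3 ∧ lim + 2*acc > 3*acc + 2 must hold; in canonical form it is (1/3)*acc + k > 1 ∧ lim > acc + 2.
Before m := m + 2*lim + 4: (1/3)*acc + k > 1 ∧ lim > acc + 2
Before m := 2*cnt + 4: (1/3)*acc + k > 1 ∧ lim > acc + 2
Before k := k + 2: (1/3)*acc + k > -1 ∧ lim > acc + 2
The weakest precondition is (1/3)*acc + k > -1 ∧ lim > acc + 2.
Check whether (1/3)*acc + k > 1 ∧ lim > acc + 2 implies it.
Every state satisfying the precondition satisfies the weakest precondition: the implication holds.
Answer: valid


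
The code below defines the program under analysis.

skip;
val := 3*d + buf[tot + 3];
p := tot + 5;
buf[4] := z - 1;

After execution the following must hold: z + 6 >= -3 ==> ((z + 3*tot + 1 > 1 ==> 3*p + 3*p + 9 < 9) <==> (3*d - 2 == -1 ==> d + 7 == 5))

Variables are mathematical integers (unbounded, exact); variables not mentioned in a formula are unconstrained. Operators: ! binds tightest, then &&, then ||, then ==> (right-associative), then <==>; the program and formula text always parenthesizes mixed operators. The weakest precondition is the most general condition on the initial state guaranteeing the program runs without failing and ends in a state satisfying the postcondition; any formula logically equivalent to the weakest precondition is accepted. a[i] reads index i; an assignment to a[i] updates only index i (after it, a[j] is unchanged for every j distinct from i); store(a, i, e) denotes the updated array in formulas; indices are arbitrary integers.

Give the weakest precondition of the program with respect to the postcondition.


Working backward. After the program, the postcondition z + 6 >= -3 ==> ((z + 3*tot + 1 > 1 ==> 3*p + 3*p + 9 < 9) <==> (3*d - 2 == -1 ==> d + 7 == 5)) must hold; in canonical form it is z >= -9 ==> ((3*tot + z > 0 ==> 6*p < 0) <==> (3*d == 1 ==> d == -2)).
Before buf[4] := z - 1: z >= -9 ==> ((3*tot + z > 0 ==> 6*p < 0) <==> (3*d == 1 ==> d == -2))
Before p := tot + 5: z >= -9 ==> ((3*tot + z > 0 ==> 6*tot < -30) <==> (3*d == 1 ==> d == -2))
Before val := 3*d + buf[tot + 3]: z >= -9 ==> ((3*tot + z > 0 ==> 6*tot < -30) <==> (3*d == 1 ==> d == -2))
Before skip: z >= -9 ==> ((3*tot + z > 0 ==> 6*tot < -30) <==> (3*d == 1 ==> d == -2))
Answer: WP = z >= -9 ==> ((3*tot + z > 0 ==> 6*tot < -30) <==> (3*d == 1 ==> d == -2))


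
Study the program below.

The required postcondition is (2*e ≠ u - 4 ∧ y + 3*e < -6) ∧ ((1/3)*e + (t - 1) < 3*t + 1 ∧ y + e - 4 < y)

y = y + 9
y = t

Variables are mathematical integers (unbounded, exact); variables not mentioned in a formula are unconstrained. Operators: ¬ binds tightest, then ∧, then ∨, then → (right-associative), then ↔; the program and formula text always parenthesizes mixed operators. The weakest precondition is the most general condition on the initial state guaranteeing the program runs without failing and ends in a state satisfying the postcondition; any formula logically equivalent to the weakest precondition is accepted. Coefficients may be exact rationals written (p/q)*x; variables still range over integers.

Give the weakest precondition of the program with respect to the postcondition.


Working backward. After the program, the postcondition (2*e ≠ u - 4 ∧ y + 3*e < -6) ∧ ((1/3)*e + (t - 1) < 3*t + 1 ∧ y + e - 4 < y) must hold; in canonical form it is 2*e ≠ u - 4 ∧ 3*e + y < -6 ∧ (1/3)*e < 2*t + 2 ∧ e < 4.
Before y := t: 2*e ≠ u - 4 ∧ 3*e + t < -6 ∧ (1/3)*e < 2*t + 2 ∧ e < 4
Before y := y + 9: 2*e ≠ u - 4 ∧ 3*e + t < -6 ∧ (1/3)*e < 2*t + 2 ∧ e < 4
Answer: WP = 2*e ≠ u - 4 ∧ 3*e + t < -6 ∧ (1/3)*e < 2*t + 2 ∧ e < 4


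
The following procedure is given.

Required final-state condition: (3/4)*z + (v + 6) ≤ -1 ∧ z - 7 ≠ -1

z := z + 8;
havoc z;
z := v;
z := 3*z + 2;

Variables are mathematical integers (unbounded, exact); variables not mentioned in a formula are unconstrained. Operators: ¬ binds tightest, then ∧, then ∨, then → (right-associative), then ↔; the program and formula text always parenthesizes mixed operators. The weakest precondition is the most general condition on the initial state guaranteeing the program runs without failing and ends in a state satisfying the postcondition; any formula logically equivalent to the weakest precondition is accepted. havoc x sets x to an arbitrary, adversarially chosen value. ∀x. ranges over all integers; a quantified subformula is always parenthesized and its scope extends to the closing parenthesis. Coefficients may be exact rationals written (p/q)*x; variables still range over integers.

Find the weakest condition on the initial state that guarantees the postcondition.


Working backward. After the program, the postcondition (3/4)*z + (v + 6) ≤ -1 ∧ z - 7 ≠ -1 must hold; in canonical form it is v + (3/4)*z ≤ -7 ∧ z ≠ 6.
Before z := 3*z + 2: v + (9/4)*z ≤ -17/2 ∧ 3*z ≠ 4
Before z := v: (13/4)*v ≤ -17/2 ∧ 3*v ≠ 4
Before havoc z: (13/4)*v ≤ -17/2 ∧ 3*v ≠ 4
Before z := z + 8: (13/4)*v ≤ -17/2 ∧ 3*v ≠ 4
Answer: WP = (13/4)*v ≤ -17/2 ∧ 3*v ≠ 4


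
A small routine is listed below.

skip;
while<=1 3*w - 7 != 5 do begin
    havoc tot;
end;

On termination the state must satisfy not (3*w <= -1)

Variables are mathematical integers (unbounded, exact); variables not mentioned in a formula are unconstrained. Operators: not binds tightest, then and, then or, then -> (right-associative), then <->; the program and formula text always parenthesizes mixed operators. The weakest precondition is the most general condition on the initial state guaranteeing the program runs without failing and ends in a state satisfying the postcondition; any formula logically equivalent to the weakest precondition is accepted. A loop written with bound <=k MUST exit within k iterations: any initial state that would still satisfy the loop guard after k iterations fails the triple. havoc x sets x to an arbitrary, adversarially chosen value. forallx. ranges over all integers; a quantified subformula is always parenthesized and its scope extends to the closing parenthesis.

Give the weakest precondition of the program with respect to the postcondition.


Working backward. After the program, not (3*w <= -1) must hold.
Before the loop (bound <=1), unroll the exhaustion recursion (WP_0 = exit-now case; WP_j = one more guarded iteration, up to j = 1):
  WP_0: (not (3*w != 12)) and (not (3*w <= -1))
  WP_1: (3*w != 12 -> ((not (3*w != 12)) and (not (3*w <= -1)))) and ((not (3*w != 12)) -> (not (3*w <= -1)))
So before the loop: (3*w != 12 -> ((not (3*w != 12)) and (not (3*w <= -1)))) and ((not (3*w != 12)) -> (not (3*w <= -1)))
Before skip: (3*w != 12 -> ((not (3*w != 12)) and (not (3*w <= -1)))) and ((not (3*w != 12)) -> (not (3*w <= -1)))
Answer: WP = (3*w != 12 -> ((not (3*w != 12)) and (not (3*w <= -1)))) and ((not (3*w != 12)) -> (not (3*w <= -1)))


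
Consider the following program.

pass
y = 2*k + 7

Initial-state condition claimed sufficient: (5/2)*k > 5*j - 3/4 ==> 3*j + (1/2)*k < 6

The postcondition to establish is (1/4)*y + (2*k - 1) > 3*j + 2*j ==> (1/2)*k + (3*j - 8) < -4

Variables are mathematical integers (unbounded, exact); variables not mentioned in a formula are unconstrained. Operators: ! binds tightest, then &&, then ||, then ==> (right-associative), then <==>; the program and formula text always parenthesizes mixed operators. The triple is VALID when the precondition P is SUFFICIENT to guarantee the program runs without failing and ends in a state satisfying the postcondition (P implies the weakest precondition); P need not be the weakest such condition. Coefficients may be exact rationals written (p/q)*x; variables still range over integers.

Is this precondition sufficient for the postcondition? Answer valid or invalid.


Working backward. After the program, the postcondition (1/4)*y + (2*k - 1) > 3*j + 2*j ==> (1/2)*k + (3*j - 8) < -4 must hold; in canonical form it is 2*k + (1/4)*y > 5*j + 1 ==> 3*j + (1/2)*k < 4.
Before y := 2*k + 7: (5/2)*k > 5*j - 3/4 ==> 3*j + (1/2)*k < 4
Before skip: (5/2)*k > 5*j - 3/4 ==> 3*j + (1/2)*k < 4
The weakest precondition is (5/2)*k > 5*j - 3/4 ==> 3*j + (1/2)*k < 4.
Check whether (5/2)*k > 5*j - 3/4 ==> 3*j + (1/2)*k < 6 implies it.
Countermodel: at the initial state j = 1, k = 2, the precondition holds but the weakest precondition fails.
Answer: invalid


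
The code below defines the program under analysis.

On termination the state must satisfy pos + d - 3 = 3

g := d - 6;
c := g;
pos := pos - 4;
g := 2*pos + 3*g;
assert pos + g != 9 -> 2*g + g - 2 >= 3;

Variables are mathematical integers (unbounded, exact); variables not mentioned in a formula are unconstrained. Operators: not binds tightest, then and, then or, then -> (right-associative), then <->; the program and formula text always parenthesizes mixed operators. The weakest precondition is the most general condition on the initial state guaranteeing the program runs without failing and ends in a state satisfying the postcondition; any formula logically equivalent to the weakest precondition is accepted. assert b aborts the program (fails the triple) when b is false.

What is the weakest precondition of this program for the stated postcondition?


Working backward. After the program, the postcondition pos + d - 3 = 3 must hold; in canonical form it is d + pos = 6.
Before assert pos + g != 9 -> 2*g + g - 2 >= 3: (g + pos != 9 -> 3*g >= 5) and d + pos = 6
Before g := 2*pos + 3*g: (3*g + 3*pos != 9 -> 9*g + 6*pos >= 5) and d + pos = 6
Before pos := pos - 4: (3*g + 3*pos != 21 -> 9*g + 6*pos >= 29) and d + pos = 10
Before c := g: (3*g + 3*pos != 21 -> 9*g + 6*pos >= 29) and d + pos = 10
Before g := d - 6: (3*d + 3*pos != 39 -> 9*d + 6*pos >= 83) and d + pos = 10
Answer: WP = (3*d + 3*pos != 39 -> 9*d + 6*pos >= 83) and d + pos = 10


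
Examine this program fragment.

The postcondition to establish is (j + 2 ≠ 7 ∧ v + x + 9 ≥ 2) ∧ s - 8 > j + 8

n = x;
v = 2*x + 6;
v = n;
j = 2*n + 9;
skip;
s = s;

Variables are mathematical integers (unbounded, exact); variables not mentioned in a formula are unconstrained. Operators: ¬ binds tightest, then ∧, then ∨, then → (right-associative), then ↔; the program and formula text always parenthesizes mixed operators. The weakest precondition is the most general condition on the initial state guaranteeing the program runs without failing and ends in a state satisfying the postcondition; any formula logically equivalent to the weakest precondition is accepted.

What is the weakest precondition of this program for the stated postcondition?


Working backward. After the program, the postcondition (j + 2 ≠ 7 ∧ v + x + 9 ≥ 2) ∧ s - 8 > j + 8 must hold; in canonical form it is j ≠ 5 ∧ v + x ≥ -7 ∧ s > j + 16.
Before s := s: j ≠ 5 ∧ v + x ≥ -7 ∧ s > j + 16
Before skip: j ≠ 5 ∧ v + x ≥ -7 ∧ s > j + 16
Before j := 2*n + 9: 2*n ≠ -4 ∧ v + x ≥ -7 ∧ s > 2*n + 25
Before v := n: 2*n ≠ -4 ∧ n + x ≥ -7 ∧ s > 2*n + 25
Before v := 2*x + 6: 2*n ≠ -4 ∧ n + x ≥ -7 ∧ s > 2*n + 25
Before n := x: 2*x ≠ -4 ∧ 2*x ≥ -7 ∧ s > 2*x + 25
Answer: WP = 2*x ≠ -4 ∧ 2*x ≥ -7 ∧ s > 2*x + 25


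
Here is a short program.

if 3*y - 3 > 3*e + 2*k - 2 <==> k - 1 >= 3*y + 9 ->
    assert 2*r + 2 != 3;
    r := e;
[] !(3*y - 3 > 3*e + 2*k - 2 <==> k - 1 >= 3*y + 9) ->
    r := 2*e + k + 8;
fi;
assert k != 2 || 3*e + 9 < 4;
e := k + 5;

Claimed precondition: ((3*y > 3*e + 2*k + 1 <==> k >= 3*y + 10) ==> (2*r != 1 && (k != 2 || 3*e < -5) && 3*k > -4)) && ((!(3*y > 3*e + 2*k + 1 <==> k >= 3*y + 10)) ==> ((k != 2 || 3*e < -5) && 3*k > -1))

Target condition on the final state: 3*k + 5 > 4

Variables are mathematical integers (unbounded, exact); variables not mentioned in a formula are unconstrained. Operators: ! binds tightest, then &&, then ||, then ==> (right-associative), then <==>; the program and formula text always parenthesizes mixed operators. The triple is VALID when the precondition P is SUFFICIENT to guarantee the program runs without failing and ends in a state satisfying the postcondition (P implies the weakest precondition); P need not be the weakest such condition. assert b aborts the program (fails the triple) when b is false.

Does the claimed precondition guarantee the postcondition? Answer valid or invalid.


Working backward. After the program, the postcondition 3*k + 5 > 4 must hold; in canonical form it is 3*k > -1.
Before e := k + 5: 3*k > -1
Before assert k != 2 || 3*e + 9 < 4: (k != 2 || 3*e < -5) && 3*k > -1
Then branch requires 2*r != 1 && (k != 2 || 3*e < -5) && 3*k > -1; else branch requires (k != 2 || 3*e < -5) && 3*k > -1.
Before the if: ((3*y > 3*e + 2*k + 1 <==> k >= 3*y + 10) ==> (2*r != 1 && (k != 2 || 3*e < -5) && 3*k > -1)) && ((!(3*y > 3*e + 2*k + 1 <==> k >= 3*y + 10)) ==> ((k != 2 || 3*e < -5) && 3*k > -1))
The weakest precondition is ((3*y > 3*e + 2*k + 1 <==> k >= 3*y + 10) ==> (2*r != 1 && (k != 2 || 3*e < -5) && 3*k > -1)) && ((!(3*y > 3*e + 2*k + 1 <==> k >= 3*y + 10)) ==> ((k != 2 || 3*e < -5) && 3*k > -1)).
Check whether ((3*y > 3*e + 2*k + 1 <==> k >= 3*y + 10) ==> (2*r != 1 && (k != 2 || 3*e < -5) && 3*k > -4)) && ((!(3*y > 3*e + 2*k + 1 <==> k >= 3*y + 10)) ==> ((k != 2 || 3*e < -5) && 3*k > -1)) implies it.
Countermodel: at the initial state e = 1, k = -1, r = 0, y = 0, the precondition holds but the weakest precondition fails.
Answer: invalid


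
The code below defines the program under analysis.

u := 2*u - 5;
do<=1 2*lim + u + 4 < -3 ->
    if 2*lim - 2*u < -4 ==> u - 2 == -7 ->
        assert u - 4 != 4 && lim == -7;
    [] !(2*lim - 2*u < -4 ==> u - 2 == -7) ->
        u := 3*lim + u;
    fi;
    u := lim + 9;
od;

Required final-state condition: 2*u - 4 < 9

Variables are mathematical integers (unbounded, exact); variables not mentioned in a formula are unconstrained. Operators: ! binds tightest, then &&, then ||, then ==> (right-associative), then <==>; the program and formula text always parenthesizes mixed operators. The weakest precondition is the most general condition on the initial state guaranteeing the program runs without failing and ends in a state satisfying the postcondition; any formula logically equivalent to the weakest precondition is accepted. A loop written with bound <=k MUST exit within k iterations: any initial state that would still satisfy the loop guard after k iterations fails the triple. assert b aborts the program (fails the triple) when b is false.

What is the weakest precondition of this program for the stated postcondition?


Working backward. After the program, the postcondition 2*u - 4 < 9 must hold; in canonical form it is 2*u < 13.
Before the loop (bound <=1), unroll the exhaustion recursion (WP_0 = exit-now case; WP_j = one more guarded iteration, up to j = 1):
  WP_0: (!(2*lim + u < -7)) && 2*u < 13
  WP_1: (2*lim + u < -7 ==> (((2*lim < 2*u - 4 ==> u == -5) ==> (u != 8 && lim == -7 && (!(3*lim < -16)) && 2*lim < -5)) && ((!(2*lim < 2*u - 4 ==> u == -5)) ==> ((!(3*lim < -16)) && 2*lim < -5)))) && ((!(2*lim + u < -7)) ==> 2*u < 13)
So before the loop: (2*lim + u < -7 ==> (((2*lim < 2*u - 4 ==> u == -5) ==> (u != 8 && lim == -7 && (!(3*lim < -16)) && 2*lim < -5)) && ((!(2*lim < 2*u - 4 ==> u == -5)) ==> ((!(3*lim < -16)) && 2*lim < -5)))) && ((!(2*lim + u < -7)) ==> 2*u < 13)
Before u := 2*u - 5: (2*lim + 2*u < -2 ==> (((2*lim < 4*u - 14 ==> 2*u == 0) ==> (2*u != 13 && lim == -7 && (!(3*lim < -16)) && 2*lim < -5)) && ((!(2*lim < 4*u - 14 ==> 2*u == 0)) ==> ((!(3*lim < -16)) && 2*lim < -5)))) && ((!(2*lim + 2*u < -2)) ==> 4*u < 23)
Answer: WP = (2*lim + 2*u < -2 ==> (((2*lim < 4*u - 14 ==> 2*u == 0) ==> (2*u != 13 && lim == -7 && (!(3*lim < -16)) && 2*lim < -5)) && ((!(2*lim < 4*u - 14 ==> 2*u == 0)) ==> ((!(3*lim < -16)) && 2*lim < -5)))) && ((!(2*lim + 2*u < -2)) ==> 4*u < 23)


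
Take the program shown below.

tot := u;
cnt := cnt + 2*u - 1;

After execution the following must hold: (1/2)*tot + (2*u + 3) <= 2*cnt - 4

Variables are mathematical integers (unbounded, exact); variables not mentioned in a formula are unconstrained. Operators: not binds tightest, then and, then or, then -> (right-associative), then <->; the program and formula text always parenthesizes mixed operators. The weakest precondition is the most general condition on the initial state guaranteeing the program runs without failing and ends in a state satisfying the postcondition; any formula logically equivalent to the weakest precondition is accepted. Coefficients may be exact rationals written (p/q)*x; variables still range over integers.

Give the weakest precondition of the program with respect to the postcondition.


Working backward. After the program, the postcondition (1/2)*tot + (2*u + 3) <= 2*cnt - 4 must hold; in canonical form it is (1/2)*tot + 2*u <= 2*cnt - 7.
Before cnt := cnt + 2*u - 1: (1/2)*tot <= 2*cnt + 2*u - 9
Before tot := u: 2*cnt + (3/2)*u >= 9
Answer: WP = 2*cnt + (3/2)*u >= 9


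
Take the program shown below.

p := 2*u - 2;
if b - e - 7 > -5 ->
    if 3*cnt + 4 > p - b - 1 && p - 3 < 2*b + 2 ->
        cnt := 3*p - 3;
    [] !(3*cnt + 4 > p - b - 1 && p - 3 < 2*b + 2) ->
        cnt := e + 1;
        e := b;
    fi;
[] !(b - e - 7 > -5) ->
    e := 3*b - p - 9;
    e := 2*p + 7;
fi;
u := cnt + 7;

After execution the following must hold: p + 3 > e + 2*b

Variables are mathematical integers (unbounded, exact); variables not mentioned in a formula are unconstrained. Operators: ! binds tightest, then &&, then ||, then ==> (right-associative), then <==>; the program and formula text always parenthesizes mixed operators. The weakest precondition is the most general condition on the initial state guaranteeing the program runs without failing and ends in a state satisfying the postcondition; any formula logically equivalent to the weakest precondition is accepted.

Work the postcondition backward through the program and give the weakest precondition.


Working backward. After the program, the postcondition p + 3 > e + 2*b must hold; in canonical form it is p > 2*b + e - 3.
Before u := cnt + 7: p > 2*b + e - 3
Then branch requires ((b + 3*cnt > p - 5 && p < 2*b + 5) ==> p > 2*b + e - 3) && ((!(b + 3*cnt > p - 5 && p < 2*b + 5)) ==> p > 3*b - 3); else branch requires 2*b + p < -4.
Before the if: (b > e + 2 ==> (((b + 3*cnt > p - 5 && p < 2*b + 5) ==> p > 2*b + e - 3) && ((!(b + 3*cnt > p - 5 && p < 2*b + 5)) ==> p > 3*b - 3))) && ((!(b > e + 2)) ==> 2*b + p < -4)
Before p := 2*u - 2: (b > e + 2 ==> (((b + 3*cnt > 2*u - 7 && 2*u < 2*b + 7) ==> 2*u > 2*b + e - 1) && ((!(b + 3*cnt > 2*u - 7 && 2*u < 2*b + 7)) ==> 2*u > 3*b - 1))) && ((!(b > e + 2)) ==> 2*b + 2*u < -2)
Answer: WP = (b > e + 2 ==> (((b + 3*cnt > 2*u - 7 && 2*u < 2*b + 7) ==> 2*u > 2*b + e - 1) && ((!(b + 3*cnt > 2*u - 7 && 2*u < 2*b + 7)) ==> 2*u > 3*b - 1))) && ((!(b > e + 2)) ==> 2*b + 2*u < -2)


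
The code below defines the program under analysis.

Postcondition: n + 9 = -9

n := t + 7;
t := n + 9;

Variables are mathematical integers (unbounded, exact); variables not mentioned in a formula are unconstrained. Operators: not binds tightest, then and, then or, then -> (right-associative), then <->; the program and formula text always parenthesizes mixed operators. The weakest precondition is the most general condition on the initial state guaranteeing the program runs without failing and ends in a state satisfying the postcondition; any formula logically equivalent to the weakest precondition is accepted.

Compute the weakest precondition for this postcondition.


Working backward. After the program, the postcondition n + 9 = -9 must hold; in canonical form it is n = -18.
Before t := n + 9: n = -18
Before n := t + 7: t = -25
Answer: WP = t = -25


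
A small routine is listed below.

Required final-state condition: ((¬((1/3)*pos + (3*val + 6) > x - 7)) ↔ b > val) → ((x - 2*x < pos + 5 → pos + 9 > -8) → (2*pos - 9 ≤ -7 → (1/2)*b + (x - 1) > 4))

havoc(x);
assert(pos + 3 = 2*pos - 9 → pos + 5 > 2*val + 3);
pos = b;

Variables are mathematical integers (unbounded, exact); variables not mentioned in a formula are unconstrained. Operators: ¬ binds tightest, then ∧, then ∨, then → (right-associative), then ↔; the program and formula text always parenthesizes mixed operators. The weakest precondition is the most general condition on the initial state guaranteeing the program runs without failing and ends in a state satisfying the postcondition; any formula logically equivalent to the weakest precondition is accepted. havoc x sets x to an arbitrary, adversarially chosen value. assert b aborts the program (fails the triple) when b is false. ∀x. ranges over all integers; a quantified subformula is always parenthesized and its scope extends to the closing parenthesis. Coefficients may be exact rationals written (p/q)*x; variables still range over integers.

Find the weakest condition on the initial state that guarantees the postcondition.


Working backward. After the program, the postcondition ((¬((1/3)*pos + (3*val + 6) > x - 7)) ↔ b > val) → ((x - 2*x < pos + 5 → pos + 9 > -8) → (2*pos - 9 ≤ -7 → (1/2)*b + (x - 1) > 4)) must hold; in canonical form it is ((¬((1/3)*pos + 3*val > x - 13)) ↔ b > val) → ((pos + x > -5 → pos > -17) → (2*pos ≤ 2 → (1/2)*b + x > 5)).
Before pos := b: ((¬((1/3)*b + 3*val > x - 13)) ↔ b > val) → ((b + x > -5 → b > -17) → (2*b ≤ 2 → (1/2)*b + x > 5))
Before assert pos + 3 = 2*pos - 9 → pos + 5 > 2*val + 3: (pos = 12 → pos > 2*val - 2) ∧ (((¬((1/3)*b + 3*val > x - 13)) ↔ b > val) → ((b + x > -5 → b > -17) → (2*b ≤ 2 → (1/2)*b + x > 5)))
Before havoc x: ∀x_1. ((pos = 12 → pos > 2*val - 2) ∧ (((¬((1/3)*b + 3*val > x_1 - 13)) ↔ b > val) → ((b + x_1 > -5 → b > -17) → (2*b ≤ 2 → (1/2)*b + x_1 > 5))))
Answer: WP = ∀x_1. ((pos = 12 → pos > 2*val - 2) ∧ (((¬((1/3)*b + 3*val > x_1 - 13)) ↔ b > val) → ((b + x_1 > -5 → b > -17) → (2*b ≤ 2 → (1/2)*b + x_1 > 5))))


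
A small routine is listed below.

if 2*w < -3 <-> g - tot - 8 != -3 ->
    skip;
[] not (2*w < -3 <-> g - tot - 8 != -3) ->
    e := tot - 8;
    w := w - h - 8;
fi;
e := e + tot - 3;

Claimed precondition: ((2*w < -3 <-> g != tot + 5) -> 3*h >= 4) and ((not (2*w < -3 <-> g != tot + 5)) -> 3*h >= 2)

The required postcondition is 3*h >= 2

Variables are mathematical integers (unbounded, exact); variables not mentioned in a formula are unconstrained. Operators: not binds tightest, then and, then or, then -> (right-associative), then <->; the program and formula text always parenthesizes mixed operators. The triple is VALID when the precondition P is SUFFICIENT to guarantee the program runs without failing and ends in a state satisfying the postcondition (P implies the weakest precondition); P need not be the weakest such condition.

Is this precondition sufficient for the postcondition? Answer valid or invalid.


Working backward. After the program, 3*h >= 2 must hold.
Before e := e + tot - 3: 3*h >= 2
Then branch requires 3*h >= 2; else branch requires 3*h >= 2.
Before the if: ((2*w < -3 <-> g != tot + 5) -> 3*h >= 2) and ((not (2*w < -3 <-> g != tot + 5)) -> 3*h >= 2)
The weakest precondition is ((2*w < -3 <-> g != tot + 5) -> 3*h >= 2) and ((not (2*w < -3 <-> g != tot + 5)) -> 3*h >= 2).
Check whether ((2*w < -3 <-> g != tot + 5) -> 3*h >= 4) and ((not (2*w < -3 <-> g != tot + 5)) -> 3*h >= 2) implies it.
Every state satisfying the precondition satisfies the weakest precondition: the implication holds.
Answer: valid


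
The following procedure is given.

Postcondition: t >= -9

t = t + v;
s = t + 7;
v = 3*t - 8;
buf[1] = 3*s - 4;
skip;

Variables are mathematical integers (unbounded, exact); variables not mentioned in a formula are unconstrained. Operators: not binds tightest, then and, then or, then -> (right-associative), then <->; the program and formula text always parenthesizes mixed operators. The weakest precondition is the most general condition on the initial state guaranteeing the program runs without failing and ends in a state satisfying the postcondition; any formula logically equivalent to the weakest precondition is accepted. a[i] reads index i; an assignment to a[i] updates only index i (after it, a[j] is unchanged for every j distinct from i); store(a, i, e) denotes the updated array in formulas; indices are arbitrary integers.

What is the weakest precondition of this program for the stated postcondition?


Working backward. After the program, t >= -9 must hold.
Before skip: t >= -9
Before buf[1] := 3*s - 4: t >= -9
Before v := 3*t - 8: t >= -9
Before s := t + 7: t >= -9
Before t := t + v: t + v >= -9
Answer: WP = t + v >= -9


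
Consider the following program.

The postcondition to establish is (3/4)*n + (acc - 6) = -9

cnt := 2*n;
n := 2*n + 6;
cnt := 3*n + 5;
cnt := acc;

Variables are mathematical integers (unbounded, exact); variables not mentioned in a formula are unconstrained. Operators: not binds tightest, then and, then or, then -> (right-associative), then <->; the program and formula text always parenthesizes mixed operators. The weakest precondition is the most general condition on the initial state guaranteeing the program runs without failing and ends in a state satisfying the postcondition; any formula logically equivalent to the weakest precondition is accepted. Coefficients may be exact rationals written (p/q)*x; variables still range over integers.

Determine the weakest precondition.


Working backward. After the program, the postcondition (3/4)*n + (acc - 6) = -9 must hold; in canonical form it is acc + (3/4)*n = -3.
Before cnt := acc: acc + (3/4)*n = -3
Before cnt := 3*n + 5: acc + (3/4)*n = -3
Before n := 2*n + 6: acc + (3/2)*n = -15/2
Before cnt := 2*n: acc + (3/2)*n = -15/2
Answer: WP = acc + (3/2)*n = -15/2
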